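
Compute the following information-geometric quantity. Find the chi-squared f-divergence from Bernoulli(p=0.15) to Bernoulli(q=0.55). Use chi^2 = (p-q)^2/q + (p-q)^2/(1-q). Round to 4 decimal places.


Chi-squared divergence between Bernoulli distributions:
chi^2 = (p-q)^2/q + (p-q)^2/(1-q).
p = 0.15, q = 0.55, p-q = -0.4.
(p-q)^2 = 0.16.
term1 = 0.16/0.55 = 0.290909.
term2 = 0.16/0.45 = 0.355556.
chi^2 = 0.290909 + 0.355556 = 0.6465

0.6465


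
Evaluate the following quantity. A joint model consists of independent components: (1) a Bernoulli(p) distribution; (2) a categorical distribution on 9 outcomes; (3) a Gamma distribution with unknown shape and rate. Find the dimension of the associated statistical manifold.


The dimension of a statistical manifold equals the number of free
(independent) real parameters of the model. For a product of independent
blocks the parameter counts add.
- Bernoulli (p): 1.
- categorical on 9 outcomes (probabilities sum to 1): 9-1 = 8.
- Gamma (shape, rate): 2.
Total = 1 + 8 + 2 = 11.
Dimension = 11

11


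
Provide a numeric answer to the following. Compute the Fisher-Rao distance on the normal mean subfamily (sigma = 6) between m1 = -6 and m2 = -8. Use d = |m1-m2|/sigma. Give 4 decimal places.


On the fixed-variance normal subfamily, geodesic distance = |m1-m2|/sigma.
|-6 - -8| = 2.
sigma = 6.
d = 2/6 = 0.3333

0.3333


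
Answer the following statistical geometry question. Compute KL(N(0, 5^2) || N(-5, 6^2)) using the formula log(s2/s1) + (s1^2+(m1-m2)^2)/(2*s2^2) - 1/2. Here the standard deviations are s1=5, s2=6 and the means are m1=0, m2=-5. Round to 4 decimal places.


KL divergence between normal distributions:
KL = log(s2/s1) + (s1^2 + (m1-m2)^2)/(2*s2^2) - 1/2.
log(6/5) = 0.182322.
(5^2 + (0--5)^2)/(2*6^2) = (25 + 25)/72 = 0.694444.
KL = 0.182322 + 0.694444 - 0.5 = 0.3768

0.3768


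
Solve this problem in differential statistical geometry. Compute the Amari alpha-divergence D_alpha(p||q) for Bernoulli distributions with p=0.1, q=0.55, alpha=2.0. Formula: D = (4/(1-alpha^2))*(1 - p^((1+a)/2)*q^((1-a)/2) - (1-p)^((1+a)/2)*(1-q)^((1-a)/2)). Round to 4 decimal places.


Amari alpha-divergence:
D = (4/(1-alpha^2))*(1 - p^((1+a)/2)*q^((1-a)/2) - (1-p)^((1+a)/2)*(1-q)^((1-a)/2)).
alpha = 2.0, p = 0.1, q = 0.55.
e1 = (1+alpha)/2 = 1.5, e2 = (1-alpha)/2 = -0.5.
t1 = p^e1 * q^e2 = 0.1^1.5 * 0.55^-0.5 = 0.04264.
t2 = (1-p)^e1 * (1-q)^e2 = 0.9^1.5 * 0.45^-0.5 = 1.272792.
4/(1-alpha^2) = -1.333333.
D = -1.333333*(1 - 0.04264 - 1.272792) = 0.4206

0.4206


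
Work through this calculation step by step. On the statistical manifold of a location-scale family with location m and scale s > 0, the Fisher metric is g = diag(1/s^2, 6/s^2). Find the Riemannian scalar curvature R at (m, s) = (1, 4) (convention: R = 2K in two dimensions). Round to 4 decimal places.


The metric has the form g = (A dm^2 + B ds^2)/s^2 with A = 1, B = 6.
Substitute u = sqrt(A/B)*m: g = B*(du^2 + ds^2)/s^2, i.e. B times the
Poincare upper half-plane metric, which has constant Gaussian curvature -1.
Scaling a 2D metric by a constant c divides the Gaussian curvature by c,
so K = -1/B = -1/(6) = -0.1667 everywhere (the point (m, s) = (1, 4) is irrelevant:
the curvature is constant).
Scalar curvature in dimension 2: R = 2K = -2/(6) = -0.3333.

-0.3333


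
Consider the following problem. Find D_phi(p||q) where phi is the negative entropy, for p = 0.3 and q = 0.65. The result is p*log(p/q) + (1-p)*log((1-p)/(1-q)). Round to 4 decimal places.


Bregman divergence with negative entropy generator:
D = p*log(p/q) + (1-p)*log((1-p)/(1-q)).
p = 0.3, q = 0.65.
p*log(p/q) = 0.3*log(0.3/0.65) = -0.231957.
(1-p)*log((1-p)/(1-q)) = 0.7*log(0.7/0.35) = 0.485203.
D = -0.231957 + 0.485203 = 0.2532

0.2532


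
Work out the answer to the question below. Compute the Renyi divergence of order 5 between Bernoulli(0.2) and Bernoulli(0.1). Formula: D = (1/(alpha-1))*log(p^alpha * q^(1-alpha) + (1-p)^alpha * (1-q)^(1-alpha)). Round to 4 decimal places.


Renyi divergence of order alpha between Bernoulli distributions:
D = (1/(alpha-1))*log(p^alpha * q^(1-alpha) + (1-p)^alpha * (1-q)^(1-alpha)).
alpha = 5, p = 0.2, q = 0.1.
p^alpha * q^(1-alpha) = 0.2^5 * 0.1^-4 = 3.2.
(1-p)^alpha * (1-q)^(1-alpha) = 0.8^5 * 0.9^-4 = 0.499436.
sum = 3.2 + 0.499436 = 3.699436.
D = (1/4)*log(3.699436) = 0.3270

0.3270


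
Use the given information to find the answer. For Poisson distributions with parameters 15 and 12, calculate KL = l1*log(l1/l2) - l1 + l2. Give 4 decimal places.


KL divergence for Poisson:
KL = l1*log(l1/l2) - l1 + l2.
l1 = 15, l2 = 12.
log(15/12) = 0.223144.
l1*log(l1/l2) = 15 * 0.223144 = 3.347153.
KL = 3.347153 - 15 + 12 = 0.3472

0.3472


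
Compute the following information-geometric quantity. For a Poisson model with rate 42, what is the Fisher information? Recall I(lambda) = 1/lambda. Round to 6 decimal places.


Fisher information for Poisson: I(lambda) = 1/lambda.
lambda = 42.
I(lambda) = 1/42 = 0.023810

0.023810


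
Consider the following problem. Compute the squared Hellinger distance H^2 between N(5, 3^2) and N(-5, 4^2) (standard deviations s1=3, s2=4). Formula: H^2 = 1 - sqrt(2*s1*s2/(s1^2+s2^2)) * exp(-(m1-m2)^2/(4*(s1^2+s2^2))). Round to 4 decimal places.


Squared Hellinger distance for Gaussians:
H^2 = 1 - sqrt(2*s1*s2/(s1^2+s2^2)) * exp(-(m1-m2)^2/(4*(s1^2+s2^2))).
s1^2 = 9, s2^2 = 16, s1^2+s2^2 = 25.
sqrt(2*3*4/(25)) = 0.979796.
(m1-m2)^2 = (10)^2 = 100.
exp(-100/(4*25)) = exp(-1.0) = 0.367879.
H^2 = 1 - 0.979796*0.367879 = 0.6396

0.6396


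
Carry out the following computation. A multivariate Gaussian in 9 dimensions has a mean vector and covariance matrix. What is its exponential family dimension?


Exponential family dimension calculation:
For 9-dim MVN: mean has 9 params, covariance has 9*10/2 = 45 unique entries.
Total dim = 9 + 45 = 54.

54


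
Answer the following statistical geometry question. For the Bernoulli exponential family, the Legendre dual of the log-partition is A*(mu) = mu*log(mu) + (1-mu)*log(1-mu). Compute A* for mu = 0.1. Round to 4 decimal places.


Legendre transform for Bernoulli:
A*(mu) = mu*log(mu) + (1-mu)*log(1-mu).
mu = 0.1, 1-mu = 0.9.
mu*log(mu) = 0.1*log(0.1) = -0.230259.
(1-mu)*log(1-mu) = 0.9*log(0.9) = -0.094824.
A* = -0.230259 + -0.094824 = -0.3251

-0.3251


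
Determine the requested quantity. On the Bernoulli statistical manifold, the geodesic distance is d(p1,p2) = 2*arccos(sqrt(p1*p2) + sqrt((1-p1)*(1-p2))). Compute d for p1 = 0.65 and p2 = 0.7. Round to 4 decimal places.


Geodesic distance on Bernoulli manifold:
d(p1,p2) = 2*arccos(sqrt(p1*p2) + sqrt((1-p1)*(1-p2))).
sqrt(p1*p2) = sqrt(0.65*0.7) = 0.674537.
sqrt((1-p1)*(1-p2)) = sqrt(0.35*0.3) = 0.324037.
arg = 0.674537 + 0.324037 = 0.998574.
d = 2*arccos(0.998574) = 0.1068

0.1068


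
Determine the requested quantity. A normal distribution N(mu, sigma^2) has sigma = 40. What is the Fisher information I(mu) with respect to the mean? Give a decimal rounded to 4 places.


The Fisher information for the mean of a normal distribution is I(mu) = 1/sigma^2.
sigma = 40, so sigma^2 = 1600.
I(mu) = 1/1600 = 0.0006

0.0006


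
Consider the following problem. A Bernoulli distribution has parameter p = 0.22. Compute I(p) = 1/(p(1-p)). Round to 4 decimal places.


For Bernoulli(p), Fisher information is I(p) = 1/(p*(1-p)).
p = 0.22, 1-p = 0.78.
p*(1-p) = 0.1716.
I(p) = 1/0.1716 = 5.8275

5.8275


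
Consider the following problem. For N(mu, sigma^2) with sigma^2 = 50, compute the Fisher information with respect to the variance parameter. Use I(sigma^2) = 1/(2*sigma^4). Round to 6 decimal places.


Fisher information for variance: I(sigma^2) = 1/(2*sigma^4).
sigma^2 = 50, so sigma^4 = 2500.
I = 1/(2*2500) = 1/5000 = 0.000200

0.000200


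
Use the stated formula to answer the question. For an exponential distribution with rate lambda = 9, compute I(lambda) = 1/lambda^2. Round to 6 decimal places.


Fisher information for exponential: I(lambda) = 1/lambda^2.
lambda = 9, lambda^2 = 81.
I = 1/81 = 0.012346

0.012346


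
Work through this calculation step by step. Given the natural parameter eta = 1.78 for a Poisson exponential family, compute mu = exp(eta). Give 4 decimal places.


Expectation parameter for Poisson exponential family:
mu = exp(eta).
eta = 1.78.
mu = exp(1.78) = 5.9299

5.9299


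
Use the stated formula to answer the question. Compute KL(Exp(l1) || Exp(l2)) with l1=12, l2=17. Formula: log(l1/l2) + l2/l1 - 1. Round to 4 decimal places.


KL divergence for exponential family:
KL = log(l1/l2) + l2/l1 - 1.
log(12/17) = -0.348307.
17/12 = 1.416667.
KL = -0.348307 + 1.416667 - 1 = 0.0684

0.0684


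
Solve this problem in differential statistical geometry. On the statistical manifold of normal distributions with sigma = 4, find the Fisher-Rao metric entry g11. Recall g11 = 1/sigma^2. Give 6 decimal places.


For the 2-parameter normal family, the Fisher metric has:
  g11 = 1/sigma^2, g22 = 2/sigma^2.
sigma = 4, sigma^2 = 16.
g11 = 0.062500

0.062500


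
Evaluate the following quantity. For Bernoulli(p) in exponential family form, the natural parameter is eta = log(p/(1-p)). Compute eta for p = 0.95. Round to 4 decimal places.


Natural parameter for Bernoulli: eta = log(p/(1-p)).
p = 0.95, 1-p = 0.05.
p/(1-p) = 19.0.
eta = log(19.0) = 2.9444

2.9444


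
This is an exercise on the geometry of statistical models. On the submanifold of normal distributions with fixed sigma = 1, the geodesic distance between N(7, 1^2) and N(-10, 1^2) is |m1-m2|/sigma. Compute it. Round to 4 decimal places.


On the fixed-variance normal subfamily, geodesic distance = |m1-m2|/sigma.
|7 - -10| = 17.
sigma = 1.
d = 17/1 = 17.0000

17.0000


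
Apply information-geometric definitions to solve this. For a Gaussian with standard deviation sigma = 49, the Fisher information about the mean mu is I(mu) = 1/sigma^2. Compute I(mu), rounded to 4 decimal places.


The Fisher information for the mean of a normal distribution is I(mu) = 1/sigma^2.
sigma = 49, so sigma^2 = 2401.
I(mu) = 1/2401 = 0.0004

0.0004


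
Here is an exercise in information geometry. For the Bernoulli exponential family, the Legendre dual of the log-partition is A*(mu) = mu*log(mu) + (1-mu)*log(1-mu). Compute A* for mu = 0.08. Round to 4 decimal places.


Legendre transform for Bernoulli:
A*(mu) = mu*log(mu) + (1-mu)*log(1-mu).
mu = 0.08, 1-mu = 0.92.
mu*log(mu) = 0.08*log(0.08) = -0.202058.
(1-mu)*log(1-mu) = 0.92*log(0.92) = -0.076711.
A* = -0.202058 + -0.076711 = -0.2788

-0.2788


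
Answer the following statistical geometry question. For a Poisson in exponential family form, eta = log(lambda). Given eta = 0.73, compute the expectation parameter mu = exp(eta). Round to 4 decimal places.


Expectation parameter for Poisson exponential family:
mu = exp(eta).
eta = 0.73.
mu = exp(0.73) = 2.0751

2.0751


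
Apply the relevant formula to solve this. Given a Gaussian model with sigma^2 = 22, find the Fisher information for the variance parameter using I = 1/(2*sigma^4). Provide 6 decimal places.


Fisher information for variance: I(sigma^2) = 1/(2*sigma^4).
sigma^2 = 22, so sigma^4 = 484.
I = 1/(2*484) = 1/968 = 0.001033

0.001033


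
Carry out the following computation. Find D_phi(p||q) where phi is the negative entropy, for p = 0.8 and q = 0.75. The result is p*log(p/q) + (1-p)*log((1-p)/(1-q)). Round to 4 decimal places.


Bregman divergence with negative entropy generator:
D = p*log(p/q) + (1-p)*log((1-p)/(1-q)).
p = 0.8, q = 0.75.
p*log(p/q) = 0.8*log(0.8/0.75) = 0.051631.
(1-p)*log((1-p)/(1-q)) = 0.2*log(0.2/0.25) = -0.044629.
D = 0.051631 + -0.044629 = 0.0070

0.0070


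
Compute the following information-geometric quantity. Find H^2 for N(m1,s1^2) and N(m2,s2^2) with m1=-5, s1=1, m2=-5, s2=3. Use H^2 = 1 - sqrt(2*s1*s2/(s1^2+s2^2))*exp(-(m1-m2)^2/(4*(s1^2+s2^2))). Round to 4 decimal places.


Squared Hellinger distance for Gaussians:
H^2 = 1 - sqrt(2*s1*s2/(s1^2+s2^2)) * exp(-(m1-m2)^2/(4*(s1^2+s2^2))).
s1^2 = 1, s2^2 = 9, s1^2+s2^2 = 10.
sqrt(2*1*3/(10)) = 0.774597.
(m1-m2)^2 = (0)^2 = 0.
exp(-0/(4*10)) = exp(0.0) = 1.0.
H^2 = 1 - 0.774597*1.0 = 0.2254

0.2254


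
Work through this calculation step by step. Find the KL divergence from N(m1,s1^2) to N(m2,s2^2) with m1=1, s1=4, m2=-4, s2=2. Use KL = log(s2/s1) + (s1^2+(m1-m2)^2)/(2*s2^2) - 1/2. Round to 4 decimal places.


KL divergence between normal distributions:
KL = log(s2/s1) + (s1^2 + (m1-m2)^2)/(2*s2^2) - 1/2.
log(2/4) = -0.693147.
(4^2 + (1--4)^2)/(2*2^2) = (16 + 25)/8 = 5.125.
KL = -0.693147 + 5.125 - 0.5 = 3.9319

3.9319


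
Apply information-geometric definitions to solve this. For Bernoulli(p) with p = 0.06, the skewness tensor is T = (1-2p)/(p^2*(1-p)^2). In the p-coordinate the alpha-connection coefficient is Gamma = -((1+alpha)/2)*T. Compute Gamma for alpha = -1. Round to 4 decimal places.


Skewness (Amari-Chentsov) tensor: T = (1-2p)/(p^2*(1-p)^2).
p = 0.06, 1-2p = 0.88, p^2 = 0.0036, (1-p)^2 = 0.8836.
T = 0.88/(0.0036 * 0.8836) = 276.646044.
In the p-coordinate, Gamma^(alpha) = Gamma^(0) - (alpha/2)*T with Gamma^(0) = (1/2)*g'(p) = -T/2,
so Gamma^(alpha) = -((1+alpha)/2)*T.
alpha = -1, -(1+alpha)/2 = 0.0.
Gamma = 0.0 * 276.646044 = 0.0000

0.0000


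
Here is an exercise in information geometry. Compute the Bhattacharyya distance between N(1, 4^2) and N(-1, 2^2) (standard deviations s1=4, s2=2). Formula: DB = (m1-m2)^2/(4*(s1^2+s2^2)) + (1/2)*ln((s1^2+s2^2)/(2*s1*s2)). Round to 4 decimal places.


Bhattacharyya distance between two Gaussians:
DB = (m1-m2)^2/(4*(s1^2+s2^2)) + (1/2)*ln((s1^2+s2^2)/(2*s1*s2)).
(m1-m2)^2 = (2)^2 = 4.
s1^2+s2^2 = 16 + 4 = 20.
term1 = 4/80 = 0.05.
term2 = 0.5*ln(20/16.0) = 0.111572.
DB = 0.05 + 0.111572 = 0.1616

0.1616


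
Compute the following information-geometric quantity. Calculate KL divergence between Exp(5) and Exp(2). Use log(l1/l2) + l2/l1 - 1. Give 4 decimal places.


KL divergence for exponential family:
KL = log(l1/l2) + l2/l1 - 1.
log(5/2) = 0.916291.
2/5 = 0.4.
KL = 0.916291 + 0.4 - 1 = 0.3163

0.3163


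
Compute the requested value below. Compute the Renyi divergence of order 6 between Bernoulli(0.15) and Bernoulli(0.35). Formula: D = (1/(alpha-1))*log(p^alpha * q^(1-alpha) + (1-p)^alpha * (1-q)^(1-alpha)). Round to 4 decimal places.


Renyi divergence of order alpha between Bernoulli distributions:
D = (1/(alpha-1))*log(p^alpha * q^(1-alpha) + (1-p)^alpha * (1-q)^(1-alpha)).
alpha = 6, p = 0.15, q = 0.35.
p^alpha * q^(1-alpha) = 0.15^6 * 0.35^-5 = 0.002169.
(1-p)^alpha * (1-q)^(1-alpha) = 0.85^6 * 0.65^-5 = 3.250475.
sum = 0.002169 + 3.250475 = 3.252643.
D = (1/5)*log(3.252643) = 0.2359

0.2359


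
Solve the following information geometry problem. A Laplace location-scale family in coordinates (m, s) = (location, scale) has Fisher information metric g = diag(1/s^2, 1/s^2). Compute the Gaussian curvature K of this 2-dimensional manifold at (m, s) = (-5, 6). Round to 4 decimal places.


The metric has the form g = (A dm^2 + B ds^2)/s^2 with A = 1, B = 1.
Substitute u = sqrt(A/B)*m: g = B*(du^2 + ds^2)/s^2, i.e. B times the
Poincare upper half-plane metric, which has constant Gaussian curvature -1.
Scaling a 2D metric by a constant c divides the Gaussian curvature by c,
so K = -1/B = -1/(1) = -1.0000 everywhere (the point (m, s) = (-5, 6) is irrelevant:
the curvature is constant).
The requested Gaussian curvature is K = -1.0000.

-1.0000


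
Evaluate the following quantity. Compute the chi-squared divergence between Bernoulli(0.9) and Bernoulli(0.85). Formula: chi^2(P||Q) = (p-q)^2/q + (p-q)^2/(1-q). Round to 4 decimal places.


Chi-squared divergence between Bernoulli distributions:
chi^2 = (p-q)^2/q + (p-q)^2/(1-q).
p = 0.9, q = 0.85, p-q = 0.05.
(p-q)^2 = 0.0025.
term1 = 0.0025/0.85 = 0.002941.
term2 = 0.0025/0.15 = 0.016667.
chi^2 = 0.002941 + 0.016667 = 0.0196

0.0196


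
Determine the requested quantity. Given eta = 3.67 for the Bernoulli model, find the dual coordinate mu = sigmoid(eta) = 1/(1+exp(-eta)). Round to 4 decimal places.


Dual coordinate (expectation parameter) for Bernoulli:
mu = 1/(1+exp(-eta)).
eta = 3.67.
exp(-eta) = exp(-3.67) = 0.025476.
mu = 1/(1+0.025476) = 0.9752

0.9752


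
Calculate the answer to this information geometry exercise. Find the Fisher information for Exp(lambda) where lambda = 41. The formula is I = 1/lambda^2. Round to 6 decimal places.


Fisher information for exponential: I(lambda) = 1/lambda^2.
lambda = 41, lambda^2 = 1681.
I = 1/1681 = 0.000595

0.000595


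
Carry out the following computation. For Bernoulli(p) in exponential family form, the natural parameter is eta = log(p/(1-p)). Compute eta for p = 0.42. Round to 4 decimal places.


Natural parameter for Bernoulli: eta = log(p/(1-p)).
p = 0.42, 1-p = 0.58.
p/(1-p) = 0.724138.
eta = log(0.724138) = -0.3228

-0.3228


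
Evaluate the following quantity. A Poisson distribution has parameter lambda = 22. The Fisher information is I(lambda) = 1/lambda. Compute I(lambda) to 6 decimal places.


Fisher information for Poisson: I(lambda) = 1/lambda.
lambda = 22.
I(lambda) = 1/22 = 0.045455

0.045455


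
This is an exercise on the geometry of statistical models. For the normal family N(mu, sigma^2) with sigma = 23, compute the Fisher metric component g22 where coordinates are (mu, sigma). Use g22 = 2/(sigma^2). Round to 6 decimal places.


For the 2-parameter normal family, the Fisher metric has:
  g11 = 1/sigma^2, g22 = 2/sigma^2.
sigma = 23, sigma^2 = 529.
g22 = 0.003781

0.003781


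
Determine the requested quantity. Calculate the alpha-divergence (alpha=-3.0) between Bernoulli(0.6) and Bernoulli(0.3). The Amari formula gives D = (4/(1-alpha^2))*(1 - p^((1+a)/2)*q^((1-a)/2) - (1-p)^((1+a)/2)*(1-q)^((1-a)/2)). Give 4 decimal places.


Amari alpha-divergence:
D = (4/(1-alpha^2))*(1 - p^((1+a)/2)*q^((1-a)/2) - (1-p)^((1+a)/2)*(1-q)^((1-a)/2)).
alpha = -3.0, p = 0.6, q = 0.3.
e1 = (1+alpha)/2 = -1.0, e2 = (1-alpha)/2 = 2.0.
t1 = p^e1 * q^e2 = 0.6^-1.0 * 0.3^2.0 = 0.15.
t2 = (1-p)^e1 * (1-q)^e2 = 0.4^-1.0 * 0.7^2.0 = 1.225.
4/(1-alpha^2) = -0.5.
D = -0.5*(1 - 0.15 - 1.225) = 0.1875

0.1875


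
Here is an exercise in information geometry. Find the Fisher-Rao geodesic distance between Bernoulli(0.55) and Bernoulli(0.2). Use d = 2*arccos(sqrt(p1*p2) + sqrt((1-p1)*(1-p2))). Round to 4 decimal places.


Geodesic distance on Bernoulli manifold:
d(p1,p2) = 2*arccos(sqrt(p1*p2) + sqrt((1-p1)*(1-p2))).
sqrt(p1*p2) = sqrt(0.55*0.2) = 0.331662.
sqrt((1-p1)*(1-p2)) = sqrt(0.45*0.8) = 0.6.
arg = 0.331662 + 0.6 = 0.931662.
d = 2*arccos(0.931662) = 0.7437

0.7437


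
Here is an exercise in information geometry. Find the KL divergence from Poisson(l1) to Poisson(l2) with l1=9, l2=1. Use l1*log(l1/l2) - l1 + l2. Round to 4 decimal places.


KL divergence for Poisson:
KL = l1*log(l1/l2) - l1 + l2.
l1 = 9, l2 = 1.
log(9/1) = 2.197225.
l1*log(l1/l2) = 9 * 2.197225 = 19.775021.
KL = 19.775021 - 9 + 1 = 11.7750

11.7750


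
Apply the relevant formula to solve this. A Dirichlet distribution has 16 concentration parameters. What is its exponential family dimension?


Exponential family dimension calculation:
Dirichlet with 16 components has 16 natural parameters.

16


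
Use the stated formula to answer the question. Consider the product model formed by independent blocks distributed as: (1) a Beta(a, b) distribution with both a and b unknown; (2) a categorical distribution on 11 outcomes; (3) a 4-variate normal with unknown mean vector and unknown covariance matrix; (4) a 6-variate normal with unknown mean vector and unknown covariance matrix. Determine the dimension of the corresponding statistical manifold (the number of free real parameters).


The dimension of a statistical manifold equals the number of free
(independent) real parameters of the model. For a product of independent
blocks the parameter counts add.
- Beta (a, b): 2.
- categorical on 11 outcomes (probabilities sum to 1): 11-1 = 10.
- 4-variate normal: 4 (mean) + 4*5/2 = 10 (symmetric covariance) = 14.
- 6-variate normal: 6 (mean) + 6*7/2 = 21 (symmetric covariance) = 27.
Total = 2 + 10 + 14 + 27 = 53.
Dimension = 53

53


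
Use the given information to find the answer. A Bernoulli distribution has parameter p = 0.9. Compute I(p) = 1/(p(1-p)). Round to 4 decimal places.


For Bernoulli(p), Fisher information is I(p) = 1/(p*(1-p)).
p = 0.9, 1-p = 0.1.
p*(1-p) = 0.09.
I(p) = 1/0.09 = 11.1111

11.1111


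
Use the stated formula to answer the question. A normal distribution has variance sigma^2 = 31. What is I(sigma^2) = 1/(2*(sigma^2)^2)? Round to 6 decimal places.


Fisher information for variance: I(sigma^2) = 1/(2*sigma^4).
sigma^2 = 31, so sigma^4 = 961.
I = 1/(2*961) = 1/1922 = 0.000520

0.000520


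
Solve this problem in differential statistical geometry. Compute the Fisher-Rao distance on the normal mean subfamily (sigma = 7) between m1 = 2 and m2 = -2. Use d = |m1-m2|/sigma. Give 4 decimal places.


On the fixed-variance normal subfamily, geodesic distance = |m1-m2|/sigma.
|2 - -2| = 4.
sigma = 7.
d = 4/7 = 0.5714

0.5714


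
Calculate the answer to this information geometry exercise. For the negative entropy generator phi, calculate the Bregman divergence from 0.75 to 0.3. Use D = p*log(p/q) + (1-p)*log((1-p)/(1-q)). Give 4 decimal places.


Bregman divergence with negative entropy generator:
D = p*log(p/q) + (1-p)*log((1-p)/(1-q)).
p = 0.75, q = 0.3.
p*log(p/q) = 0.75*log(0.75/0.3) = 0.687218.
(1-p)*log((1-p)/(1-q)) = 0.25*log(0.25/0.7) = -0.257405.
D = 0.687218 + -0.257405 = 0.4298

0.4298


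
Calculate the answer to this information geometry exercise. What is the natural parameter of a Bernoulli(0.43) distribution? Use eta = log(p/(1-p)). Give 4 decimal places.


Natural parameter for Bernoulli: eta = log(p/(1-p)).
p = 0.43, 1-p = 0.57.
p/(1-p) = 0.754386.
eta = log(0.754386) = -0.2819

-0.2819


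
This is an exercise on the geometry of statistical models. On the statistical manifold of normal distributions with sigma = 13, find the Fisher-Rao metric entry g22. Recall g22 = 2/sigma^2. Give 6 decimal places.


For the 2-parameter normal family, the Fisher metric has:
  g11 = 1/sigma^2, g22 = 2/sigma^2.
sigma = 13, sigma^2 = 169.
g22 = 0.011834

0.011834


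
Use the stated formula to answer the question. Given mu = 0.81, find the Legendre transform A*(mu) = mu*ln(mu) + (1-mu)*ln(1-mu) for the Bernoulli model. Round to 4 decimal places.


Legendre transform for Bernoulli:
A*(mu) = mu*log(mu) + (1-mu)*log(1-mu).
mu = 0.81, 1-mu = 0.19.
mu*log(mu) = 0.81*log(0.81) = -0.170684.
(1-mu)*log(1-mu) = 0.19*log(0.19) = -0.315539.
A* = -0.170684 + -0.315539 = -0.4862

-0.4862


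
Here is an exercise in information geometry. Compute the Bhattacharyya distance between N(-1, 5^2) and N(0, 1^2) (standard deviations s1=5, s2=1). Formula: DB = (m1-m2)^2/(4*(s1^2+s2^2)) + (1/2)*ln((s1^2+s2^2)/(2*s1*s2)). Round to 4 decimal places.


Bhattacharyya distance between two Gaussians:
DB = (m1-m2)^2/(4*(s1^2+s2^2)) + (1/2)*ln((s1^2+s2^2)/(2*s1*s2)).
(m1-m2)^2 = (-1)^2 = 1.
s1^2+s2^2 = 25 + 1 = 26.
term1 = 1/104 = 0.009615.
term2 = 0.5*ln(26/10.0) = 0.477756.
DB = 0.009615 + 0.477756 = 0.4874

0.4874


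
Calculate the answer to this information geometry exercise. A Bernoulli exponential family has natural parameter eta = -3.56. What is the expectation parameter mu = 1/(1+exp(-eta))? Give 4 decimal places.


Dual coordinate (expectation parameter) for Bernoulli:
mu = 1/(1+exp(-eta)).
eta = -3.56.
exp(-eta) = exp(3.56) = 35.163197.
mu = 1/(1+35.163197) = 0.0277

0.0277


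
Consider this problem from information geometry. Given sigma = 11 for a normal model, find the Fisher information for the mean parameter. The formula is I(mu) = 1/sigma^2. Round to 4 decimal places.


The Fisher information for the mean of a normal distribution is I(mu) = 1/sigma^2.
sigma = 11, so sigma^2 = 121.
I(mu) = 1/121 = 0.0083

0.0083


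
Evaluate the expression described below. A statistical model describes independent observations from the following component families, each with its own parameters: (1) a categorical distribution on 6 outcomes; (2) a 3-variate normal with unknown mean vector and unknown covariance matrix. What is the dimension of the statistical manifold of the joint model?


The dimension of a statistical manifold equals the number of free
(independent) real parameters of the model. For a product of independent
blocks the parameter counts add.
- categorical on 6 outcomes (probabilities sum to 1): 6-1 = 5.
- 3-variate normal: 3 (mean) + 3*4/2 = 6 (symmetric covariance) = 9.
Total = 5 + 9 = 14.
Dimension = 14

14


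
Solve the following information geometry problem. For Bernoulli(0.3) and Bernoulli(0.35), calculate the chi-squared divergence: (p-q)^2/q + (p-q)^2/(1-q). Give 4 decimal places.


Chi-squared divergence between Bernoulli distributions:
chi^2 = (p-q)^2/q + (p-q)^2/(1-q).
p = 0.3, q = 0.35, p-q = -0.05.
(p-q)^2 = 0.0025.
term1 = 0.0025/0.35 = 0.007143.
term2 = 0.0025/0.65 = 0.003846.
chi^2 = 0.007143 + 0.003846 = 0.0110

0.0110


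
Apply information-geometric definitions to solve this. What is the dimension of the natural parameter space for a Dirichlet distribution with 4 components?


Exponential family dimension calculation:
Dirichlet with 4 components has 4 natural parameters.

4


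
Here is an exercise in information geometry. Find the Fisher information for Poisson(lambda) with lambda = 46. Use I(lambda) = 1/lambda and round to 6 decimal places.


Fisher information for Poisson: I(lambda) = 1/lambda.
lambda = 46.
I(lambda) = 1/46 = 0.021739

0.021739


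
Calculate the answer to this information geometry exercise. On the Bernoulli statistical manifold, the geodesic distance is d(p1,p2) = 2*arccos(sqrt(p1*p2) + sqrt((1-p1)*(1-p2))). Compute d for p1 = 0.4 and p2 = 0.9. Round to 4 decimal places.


Geodesic distance on Bernoulli manifold:
d(p1,p2) = 2*arccos(sqrt(p1*p2) + sqrt((1-p1)*(1-p2))).
sqrt(p1*p2) = sqrt(0.4*0.9) = 0.6.
sqrt((1-p1)*(1-p2)) = sqrt(0.6*0.1) = 0.244949.
arg = 0.6 + 0.244949 = 0.844949.
d = 2*arccos(0.844949) = 1.1287

1.1287


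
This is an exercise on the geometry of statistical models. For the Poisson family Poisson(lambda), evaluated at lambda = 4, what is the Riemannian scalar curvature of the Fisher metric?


This family has a single free parameter, so its statistical manifold
is 1-dimensional. The Riemann curvature tensor of any 1-dimensional
Riemannian manifold vanishes identically, so R = 0.

0


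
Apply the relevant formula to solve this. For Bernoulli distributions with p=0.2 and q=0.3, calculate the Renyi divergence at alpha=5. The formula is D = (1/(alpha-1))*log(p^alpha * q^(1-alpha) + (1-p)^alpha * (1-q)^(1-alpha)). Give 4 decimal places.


Renyi divergence of order alpha between Bernoulli distributions:
D = (1/(alpha-1))*log(p^alpha * q^(1-alpha) + (1-p)^alpha * (1-q)^(1-alpha)).
alpha = 5, p = 0.2, q = 0.3.
p^alpha * q^(1-alpha) = 0.2^5 * 0.3^-4 = 0.039506.
(1-p)^alpha * (1-q)^(1-alpha) = 0.8^5 * 0.7^-4 = 1.364765.
sum = 0.039506 + 1.364765 = 1.404271.
D = (1/4)*log(1.404271) = 0.0849

0.0849


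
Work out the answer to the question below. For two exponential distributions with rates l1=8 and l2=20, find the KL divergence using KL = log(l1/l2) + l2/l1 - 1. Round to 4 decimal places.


KL divergence for exponential family:
KL = log(l1/l2) + l2/l1 - 1.
log(8/20) = -0.916291.
20/8 = 2.5.
KL = -0.916291 + 2.5 - 1 = 0.5837

0.5837


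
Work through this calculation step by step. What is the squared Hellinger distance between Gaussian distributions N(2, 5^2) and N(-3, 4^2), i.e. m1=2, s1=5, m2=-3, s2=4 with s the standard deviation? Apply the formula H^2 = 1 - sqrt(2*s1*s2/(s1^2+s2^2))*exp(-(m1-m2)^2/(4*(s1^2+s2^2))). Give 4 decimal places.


Squared Hellinger distance for Gaussians:
H^2 = 1 - sqrt(2*s1*s2/(s1^2+s2^2)) * exp(-(m1-m2)^2/(4*(s1^2+s2^2))).
s1^2 = 25, s2^2 = 16, s1^2+s2^2 = 41.
sqrt(2*5*4/(41)) = 0.98773.
(m1-m2)^2 = (5)^2 = 25.
exp(-25/(4*41)) = exp(-0.152439) = 0.858611.
H^2 = 1 - 0.98773*0.858611 = 0.1519

0.1519


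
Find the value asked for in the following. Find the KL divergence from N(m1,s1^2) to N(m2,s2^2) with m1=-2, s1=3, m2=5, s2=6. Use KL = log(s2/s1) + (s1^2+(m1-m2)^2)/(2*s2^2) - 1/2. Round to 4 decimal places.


KL divergence between normal distributions:
KL = log(s2/s1) + (s1^2 + (m1-m2)^2)/(2*s2^2) - 1/2.
log(6/3) = 0.693147.
(3^2 + (-2-5)^2)/(2*6^2) = (9 + 49)/72 = 0.805556.
KL = 0.693147 + 0.805556 - 0.5 = 0.9987

0.9987


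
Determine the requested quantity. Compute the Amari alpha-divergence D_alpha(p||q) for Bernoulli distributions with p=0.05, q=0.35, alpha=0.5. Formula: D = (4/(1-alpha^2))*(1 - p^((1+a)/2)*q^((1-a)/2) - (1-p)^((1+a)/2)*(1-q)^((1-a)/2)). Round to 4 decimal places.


Amari alpha-divergence:
D = (4/(1-alpha^2))*(1 - p^((1+a)/2)*q^((1-a)/2) - (1-p)^((1+a)/2)*(1-q)^((1-a)/2)).
alpha = 0.5, p = 0.05, q = 0.35.
e1 = (1+alpha)/2 = 0.75, e2 = (1-alpha)/2 = 0.25.
t1 = p^e1 * q^e2 = 0.05^0.75 * 0.35^0.25 = 0.081329.
t2 = (1-p)^e1 * (1-q)^e2 = 0.95^0.75 * 0.65^0.25 = 0.864015.
4/(1-alpha^2) = 5.333333.
D = 5.333333*(1 - 0.081329 - 0.864015) = 0.2915

0.2915


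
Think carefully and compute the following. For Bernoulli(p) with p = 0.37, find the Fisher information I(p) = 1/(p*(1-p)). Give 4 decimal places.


For Bernoulli(p), Fisher information is I(p) = 1/(p*(1-p)).
p = 0.37, 1-p = 0.63.
p*(1-p) = 0.2331.
I(p) = 1/0.2331 = 4.2900

4.2900


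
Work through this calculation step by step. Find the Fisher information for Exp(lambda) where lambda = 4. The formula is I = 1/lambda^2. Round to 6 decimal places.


Fisher information for exponential: I(lambda) = 1/lambda^2.
lambda = 4, lambda^2 = 16.
I = 1/16 = 0.062500

0.062500


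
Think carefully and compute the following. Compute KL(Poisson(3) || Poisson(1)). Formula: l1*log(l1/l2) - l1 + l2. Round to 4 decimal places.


KL divergence for Poisson:
KL = l1*log(l1/l2) - l1 + l2.
l1 = 3, l2 = 1.
log(3/1) = 1.098612.
l1*log(l1/l2) = 3 * 1.098612 = 3.295837.
KL = 3.295837 - 3 + 1 = 1.2958

1.2958


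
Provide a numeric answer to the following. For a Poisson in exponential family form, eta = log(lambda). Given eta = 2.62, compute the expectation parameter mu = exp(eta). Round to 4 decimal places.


Expectation parameter for Poisson exponential family:
mu = exp(eta).
eta = 2.62.
mu = exp(2.62) = 13.7357

13.7357


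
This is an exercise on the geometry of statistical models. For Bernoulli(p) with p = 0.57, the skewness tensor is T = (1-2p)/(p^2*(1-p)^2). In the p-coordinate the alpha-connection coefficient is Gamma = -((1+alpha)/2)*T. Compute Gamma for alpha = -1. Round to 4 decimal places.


Skewness (Amari-Chentsov) tensor: T = (1-2p)/(p^2*(1-p)^2).
p = 0.57, 1-2p = -0.14, p^2 = 0.3249, (1-p)^2 = 0.1849.
T = -0.14/(0.3249 * 0.1849) = -2.330459.
In the p-coordinate, Gamma^(alpha) = Gamma^(0) - (alpha/2)*T with Gamma^(0) = (1/2)*g'(p) = -T/2,
so Gamma^(alpha) = -((1+alpha)/2)*T.
alpha = -1, -(1+alpha)/2 = 0.0.
Gamma = 0.0 * -2.330459 = 0.0000

0.0000


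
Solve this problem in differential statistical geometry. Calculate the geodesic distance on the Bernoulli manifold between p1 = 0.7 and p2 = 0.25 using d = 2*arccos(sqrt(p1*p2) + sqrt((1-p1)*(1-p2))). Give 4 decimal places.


Geodesic distance on Bernoulli manifold:
d(p1,p2) = 2*arccos(sqrt(p1*p2) + sqrt((1-p1)*(1-p2))).
sqrt(p1*p2) = sqrt(0.7*0.25) = 0.41833.
sqrt((1-p1)*(1-p2)) = sqrt(0.3*0.75) = 0.474342.
arg = 0.41833 + 0.474342 = 0.892672.
d = 2*arccos(0.892672) = 0.9351

0.9351


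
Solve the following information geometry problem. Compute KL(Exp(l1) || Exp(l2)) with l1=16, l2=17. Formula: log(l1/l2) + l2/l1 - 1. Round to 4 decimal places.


KL divergence for exponential family:
KL = log(l1/l2) + l2/l1 - 1.
log(16/17) = -0.060625.
17/16 = 1.0625.
KL = -0.060625 + 1.0625 - 1 = 0.0019

0.0019


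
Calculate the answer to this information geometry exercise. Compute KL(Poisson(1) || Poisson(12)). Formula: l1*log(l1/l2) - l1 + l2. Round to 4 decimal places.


KL divergence for Poisson:
KL = l1*log(l1/l2) - l1 + l2.
l1 = 1, l2 = 12.
log(1/12) = -2.484907.
l1*log(l1/l2) = 1 * -2.484907 = -2.484907.
KL = -2.484907 - 1 + 12 = 8.5151

8.5151


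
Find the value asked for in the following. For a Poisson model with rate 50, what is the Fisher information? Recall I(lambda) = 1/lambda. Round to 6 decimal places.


Fisher information for Poisson: I(lambda) = 1/lambda.
lambda = 50.
I(lambda) = 1/50 = 0.020000

0.020000


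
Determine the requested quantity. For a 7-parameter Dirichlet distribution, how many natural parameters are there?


Exponential family dimension calculation:
Dirichlet with 7 components has 7 natural parameters.

7


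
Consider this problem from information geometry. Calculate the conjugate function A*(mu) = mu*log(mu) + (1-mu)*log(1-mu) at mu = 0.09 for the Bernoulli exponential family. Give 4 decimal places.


Legendre transform for Bernoulli:
A*(mu) = mu*log(mu) + (1-mu)*log(1-mu).
mu = 0.09, 1-mu = 0.91.
mu*log(mu) = 0.09*log(0.09) = -0.216715.
(1-mu)*log(1-mu) = 0.91*log(0.91) = -0.085823.
A* = -0.216715 + -0.085823 = -0.3025

-0.3025


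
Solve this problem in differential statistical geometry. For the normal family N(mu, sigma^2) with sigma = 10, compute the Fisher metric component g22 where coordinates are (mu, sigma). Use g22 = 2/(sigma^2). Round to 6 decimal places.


For the 2-parameter normal family, the Fisher metric has:
  g11 = 1/sigma^2, g22 = 2/sigma^2.
sigma = 10, sigma^2 = 100.
g22 = 0.020000

0.020000


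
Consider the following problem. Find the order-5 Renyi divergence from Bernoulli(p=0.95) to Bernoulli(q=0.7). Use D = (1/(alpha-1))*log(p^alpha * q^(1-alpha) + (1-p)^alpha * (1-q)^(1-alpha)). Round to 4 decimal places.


Renyi divergence of order alpha between Bernoulli distributions:
D = (1/(alpha-1))*log(p^alpha * q^(1-alpha) + (1-p)^alpha * (1-q)^(1-alpha)).
alpha = 5, p = 0.95, q = 0.7.
p^alpha * q^(1-alpha) = 0.95^5 * 0.7^-4 = 3.222744.
(1-p)^alpha * (1-q)^(1-alpha) = 0.05^5 * 0.3^-4 = 3.9e-05.
sum = 3.222744 + 3.9e-05 = 3.222783.
D = (1/4)*log(3.222783) = 0.2926

0.2926


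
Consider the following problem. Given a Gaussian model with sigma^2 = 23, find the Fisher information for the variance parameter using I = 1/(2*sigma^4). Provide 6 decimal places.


Fisher information for variance: I(sigma^2) = 1/(2*sigma^4).
sigma^2 = 23, so sigma^4 = 529.
I = 1/(2*529) = 1/1058 = 0.000945

0.000945


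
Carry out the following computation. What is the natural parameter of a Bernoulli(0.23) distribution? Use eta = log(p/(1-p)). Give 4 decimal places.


Natural parameter for Bernoulli: eta = log(p/(1-p)).
p = 0.23, 1-p = 0.77.
p/(1-p) = 0.298701.
eta = log(0.298701) = -1.2083

-1.2083


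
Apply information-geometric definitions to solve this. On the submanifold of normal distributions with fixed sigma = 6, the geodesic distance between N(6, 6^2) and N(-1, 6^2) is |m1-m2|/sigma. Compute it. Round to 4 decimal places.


On the fixed-variance normal subfamily, geodesic distance = |m1-m2|/sigma.
|6 - -1| = 7.
sigma = 6.
d = 7/6 = 1.1667

1.1667


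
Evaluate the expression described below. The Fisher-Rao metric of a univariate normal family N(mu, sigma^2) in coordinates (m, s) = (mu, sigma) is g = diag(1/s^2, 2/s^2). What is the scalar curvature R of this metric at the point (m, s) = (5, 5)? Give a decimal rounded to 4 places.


The metric has the form g = (A dm^2 + B ds^2)/s^2 with A = 1, B = 2.
Substitute u = sqrt(A/B)*m: g = B*(du^2 + ds^2)/s^2, i.e. B times the
Poincare upper half-plane metric, which has constant Gaussian curvature -1.
Scaling a 2D metric by a constant c divides the Gaussian curvature by c,
so K = -1/B = -1/(2) = -0.5000 everywhere (the point (m, s) = (5, 5) is irrelevant:
the curvature is constant).
Scalar curvature in dimension 2: R = 2K = -2/(2) = -1.0000.

-1.0000


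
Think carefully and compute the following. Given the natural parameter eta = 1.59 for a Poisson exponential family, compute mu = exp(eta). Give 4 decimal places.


Expectation parameter for Poisson exponential family:
mu = exp(eta).
eta = 1.59.
mu = exp(1.59) = 4.9037

4.9037


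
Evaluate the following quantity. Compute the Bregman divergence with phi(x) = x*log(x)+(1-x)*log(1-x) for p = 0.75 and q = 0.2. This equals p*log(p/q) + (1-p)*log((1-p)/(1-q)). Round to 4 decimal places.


Bregman divergence with negative entropy generator:
D = p*log(p/q) + (1-p)*log((1-p)/(1-q)).
p = 0.75, q = 0.2.
p*log(p/q) = 0.75*log(0.75/0.2) = 0.991317.
(1-p)*log((1-p)/(1-q)) = 0.25*log(0.25/0.8) = -0.290788.
D = 0.991317 + -0.290788 = 0.7005

0.7005


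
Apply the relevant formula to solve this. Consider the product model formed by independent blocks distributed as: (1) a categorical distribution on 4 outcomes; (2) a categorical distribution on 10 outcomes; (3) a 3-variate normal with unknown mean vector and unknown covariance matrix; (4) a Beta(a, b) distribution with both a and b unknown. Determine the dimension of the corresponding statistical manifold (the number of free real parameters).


The dimension of a statistical manifold equals the number of free
(independent) real parameters of the model. For a product of independent
blocks the parameter counts add.
- categorical on 4 outcomes (probabilities sum to 1): 4-1 = 3.
- categorical on 10 outcomes (probabilities sum to 1): 10-1 = 9.
- 3-variate normal: 3 (mean) + 3*4/2 = 6 (symmetric covariance) = 9.
- Beta (a, b): 2.
Total = 3 + 9 + 9 + 2 = 23.
Dimension = 23

23


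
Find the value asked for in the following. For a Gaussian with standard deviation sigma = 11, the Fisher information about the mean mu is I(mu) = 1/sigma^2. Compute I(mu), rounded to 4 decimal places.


The Fisher information for the mean of a normal distribution is I(mu) = 1/sigma^2.
sigma = 11, so sigma^2 = 121.
I(mu) = 1/121 = 0.0083

0.0083


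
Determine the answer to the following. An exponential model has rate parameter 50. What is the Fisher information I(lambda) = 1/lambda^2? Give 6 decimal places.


Fisher information for exponential: I(lambda) = 1/lambda^2.
lambda = 50, lambda^2 = 2500.
I = 1/2500 = 0.000400

0.000400


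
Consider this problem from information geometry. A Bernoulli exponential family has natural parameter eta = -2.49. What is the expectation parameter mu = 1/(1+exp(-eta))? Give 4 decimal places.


Dual coordinate (expectation parameter) for Bernoulli:
mu = 1/(1+exp(-eta)).
eta = -2.49.
exp(-eta) = exp(2.49) = 12.061276.
mu = 1/(1+12.061276) = 0.0766

0.0766


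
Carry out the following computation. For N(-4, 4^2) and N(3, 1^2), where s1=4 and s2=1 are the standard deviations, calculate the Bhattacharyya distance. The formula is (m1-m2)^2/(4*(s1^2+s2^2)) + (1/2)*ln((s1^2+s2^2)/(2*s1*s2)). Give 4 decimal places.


Bhattacharyya distance between two Gaussians:
DB = (m1-m2)^2/(4*(s1^2+s2^2)) + (1/2)*ln((s1^2+s2^2)/(2*s1*s2)).
(m1-m2)^2 = (-7)^2 = 49.
s1^2+s2^2 = 16 + 1 = 17.
term1 = 49/68 = 0.720588.
term2 = 0.5*ln(17/8.0) = 0.376886.
DB = 0.720588 + 0.376886 = 1.0975

1.0975


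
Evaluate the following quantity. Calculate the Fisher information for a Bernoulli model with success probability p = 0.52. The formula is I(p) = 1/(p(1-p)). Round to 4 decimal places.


For Bernoulli(p), Fisher information is I(p) = 1/(p*(1-p)).
p = 0.52, 1-p = 0.48.
p*(1-p) = 0.2496.
I(p) = 1/0.2496 = 4.0064

4.0064


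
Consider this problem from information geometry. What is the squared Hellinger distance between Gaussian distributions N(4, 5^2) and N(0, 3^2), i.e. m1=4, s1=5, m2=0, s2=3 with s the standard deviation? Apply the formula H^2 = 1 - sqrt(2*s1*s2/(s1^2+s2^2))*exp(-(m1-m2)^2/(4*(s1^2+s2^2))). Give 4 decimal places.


Squared Hellinger distance for Gaussians:
H^2 = 1 - sqrt(2*s1*s2/(s1^2+s2^2)) * exp(-(m1-m2)^2/(4*(s1^2+s2^2))).
s1^2 = 25, s2^2 = 9, s1^2+s2^2 = 34.
sqrt(2*5*3/(34)) = 0.939336.
(m1-m2)^2 = (4)^2 = 16.
exp(-16/(4*34)) = exp(-0.117647) = 0.88901.
H^2 = 1 - 0.939336*0.88901 = 0.1649

0.1649
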